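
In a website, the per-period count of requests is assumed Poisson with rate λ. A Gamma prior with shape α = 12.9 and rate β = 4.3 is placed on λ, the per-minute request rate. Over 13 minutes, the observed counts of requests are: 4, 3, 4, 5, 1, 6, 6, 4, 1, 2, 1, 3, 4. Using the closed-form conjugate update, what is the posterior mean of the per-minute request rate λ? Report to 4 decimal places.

3.2890

With a Gamma(shape α, rate β) prior, the Poisson likelihood is conjugate: the posterior is Gamma(α + ΣXᵢ, β + n).
Sum of counts S = 44 over n = 13 minutes.
Posterior: Gamma(α+S, β+n) = Gamma(12.9+44, 4.3+13) = Gamma(56.9, 17.3).
Posterior mean = α/β = 56.9/17.3 = 3.2890.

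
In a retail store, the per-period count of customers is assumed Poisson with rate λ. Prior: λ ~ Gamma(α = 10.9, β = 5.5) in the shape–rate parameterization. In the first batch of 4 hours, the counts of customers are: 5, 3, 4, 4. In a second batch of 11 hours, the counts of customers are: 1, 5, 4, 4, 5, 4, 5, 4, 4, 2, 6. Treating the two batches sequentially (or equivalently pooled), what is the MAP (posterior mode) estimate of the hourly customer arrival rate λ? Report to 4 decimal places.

With a Gamma(shape α, rate β) prior, the Poisson likelihood is conjugate: the posterior is Gamma(α + ΣXᵢ, β + n).
Batch 1: sum of counts S = 16 over n = 4 hours.
After batch 1: Gamma(α+S, β+n) = Gamma(10.9+16, 5.5+4) = Gamma(26.9, 9.5).
Batch 2: sum of counts S = 44 over n = 11 hours.
After batch 2: Gamma(α+S, β+n) = Gamma(26.9+44, 9.5+11) = Gamma(70.9, 20.5).
Mode of Gamma(α,β) for α≥1 is (α−1)/β = 69.9/20.5 = 3.4098.

3.4098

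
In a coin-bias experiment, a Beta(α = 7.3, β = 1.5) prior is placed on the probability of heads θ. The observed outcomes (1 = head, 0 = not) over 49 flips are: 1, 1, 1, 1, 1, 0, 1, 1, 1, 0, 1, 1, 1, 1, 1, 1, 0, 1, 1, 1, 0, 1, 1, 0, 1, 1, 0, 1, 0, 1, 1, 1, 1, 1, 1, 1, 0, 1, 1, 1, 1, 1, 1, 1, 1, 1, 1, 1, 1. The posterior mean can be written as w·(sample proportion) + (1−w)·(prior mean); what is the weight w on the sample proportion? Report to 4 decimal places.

0.8478

The Beta prior is conjugate to a Binomial/Bernoulli likelihood; the update adds successes to α and failures to β.
Posterior mean = (α₀+k)/(α₀+β₀+n) = [n/(α₀+β₀+n)]·(k/n) + [(α₀+β₀)/(α₀+β₀+n)]·α₀/(α₀+β₀), so only n and the prior enter the weight.
The weight on the data is w = n/(α₀+β₀+n) = 49/(7.3+1.5+49) = 49/57.8 = 0.8478.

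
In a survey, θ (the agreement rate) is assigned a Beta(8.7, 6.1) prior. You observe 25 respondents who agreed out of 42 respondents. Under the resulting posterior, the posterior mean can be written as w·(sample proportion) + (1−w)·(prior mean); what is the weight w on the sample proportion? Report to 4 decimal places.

The Beta prior is conjugate to a Binomial/Bernoulli likelihood; the update adds successes to α and failures to β.
Posterior mean = (α₀+k)/(α₀+β₀+n) = [n/(α₀+β₀+n)]·(k/n) + [(α₀+β₀)/(α₀+β₀+n)]·α₀/(α₀+β₀), so only n and the prior enter the weight.
The weight on the data is w = n/(α₀+β₀+n) = 42/(8.7+6.1+42) = 42/56.8 = 0.7394.

0.7394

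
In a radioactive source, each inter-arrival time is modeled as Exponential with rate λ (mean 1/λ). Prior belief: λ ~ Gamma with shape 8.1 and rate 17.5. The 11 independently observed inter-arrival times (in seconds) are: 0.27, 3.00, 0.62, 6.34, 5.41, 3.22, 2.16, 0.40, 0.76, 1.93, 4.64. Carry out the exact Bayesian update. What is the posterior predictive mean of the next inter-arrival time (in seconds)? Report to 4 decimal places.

2.5552

With a Gamma(shape α, rate β) prior on the exponential rate λ, the posterior after n observations with total T = Σxᵢ is Gamma(α+n, β+T).
Sum of observations T = 28.75 seconds; n = 11.
Posterior: Gamma(8.1+11, 17.5+28.75) = Gamma(19.1, 46.25).
The predictive distribution for the next observation is Lomax; its mean is β/(α−1) = 46.25/18.1 = 2.5552.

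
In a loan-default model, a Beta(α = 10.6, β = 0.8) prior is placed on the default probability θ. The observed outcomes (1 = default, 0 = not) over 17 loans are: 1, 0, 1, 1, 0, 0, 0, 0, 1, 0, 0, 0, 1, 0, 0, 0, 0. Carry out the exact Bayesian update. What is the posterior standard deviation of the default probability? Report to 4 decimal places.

The Beta prior is conjugate to a Binomial/Bernoulli likelihood; the update adds successes to α and failures to β.
Posterior: Beta(α+k, β+n−k) = Beta(10.6+5, 0.8+12) = Beta(15.6, 12.8).
Var = αβ/((α+β)²(α+β+1)) = 15.6·12.8/(28.4²·29.4) = 0.00842075; SD = √0.00842075 = 0.0918.

0.0918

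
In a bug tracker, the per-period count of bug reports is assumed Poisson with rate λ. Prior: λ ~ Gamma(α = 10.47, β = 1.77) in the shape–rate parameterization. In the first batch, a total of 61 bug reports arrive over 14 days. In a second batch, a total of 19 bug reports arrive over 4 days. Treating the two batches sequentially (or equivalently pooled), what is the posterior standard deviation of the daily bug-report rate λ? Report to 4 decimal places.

With a Gamma(shape α, rate β) prior, the Poisson likelihood is conjugate: the posterior is Gamma(α + ΣXᵢ, β + n).
After batch 1: Gamma(α+S, β+n) = Gamma(10.47+61, 1.77+14) = Gamma(71.47, 15.77).
After batch 2: Gamma(α+S, β+n) = Gamma(71.47+19, 15.77+4) = Gamma(90.47, 19.77).
SD = √α/β = √90.47/19.77 = 0.4811.

0.4811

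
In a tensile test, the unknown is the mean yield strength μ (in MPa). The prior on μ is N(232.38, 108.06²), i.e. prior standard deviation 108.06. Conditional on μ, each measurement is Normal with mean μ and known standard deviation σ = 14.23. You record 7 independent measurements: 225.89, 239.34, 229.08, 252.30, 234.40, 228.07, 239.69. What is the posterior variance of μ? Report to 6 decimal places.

28.856071

For Normal data with known variance σ², a Normal(μ₀, σ₀²) prior on μ is conjugate. Posterior precision = 1/σ₀² + n/σ²; posterior mean is the precision-weighted average of μ₀ and x̄.
σ₀² = 108.06² = 11676.9636, σ² = 14.23² = 202.4929; σ² + n·σ₀² = 202.4929 + 7·11676.9636 = 81941.2381.
Posterior precision = 1/σ₀² + n/σ² = 1/11676.9636 + 7/202.4929 = (σ² + n·σ₀²)/(σ₀²σ²) = 81941.2381/(11676.9636·202.4929); posterior variance σₙ² = σ₀²σ²/(σ² + n·σ₀²) = 11676.9636·202.4929/81941.2381 = 28.856071.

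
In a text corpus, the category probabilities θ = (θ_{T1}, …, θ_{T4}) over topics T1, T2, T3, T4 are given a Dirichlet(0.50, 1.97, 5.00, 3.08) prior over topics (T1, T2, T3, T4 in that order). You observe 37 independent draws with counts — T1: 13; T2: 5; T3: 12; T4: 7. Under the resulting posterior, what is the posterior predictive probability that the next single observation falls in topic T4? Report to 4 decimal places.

0.2120

The Dirichlet prior is conjugate to the Multinomial likelihood: each posterior αⱼ = prior αⱼ + observed count nⱼ.
Posterior concentration: (13.50, 6.97, 17.00, 10.08), total = 47.55.
P(next = T4 | data) = α_{T4}/Σα = 0.2120.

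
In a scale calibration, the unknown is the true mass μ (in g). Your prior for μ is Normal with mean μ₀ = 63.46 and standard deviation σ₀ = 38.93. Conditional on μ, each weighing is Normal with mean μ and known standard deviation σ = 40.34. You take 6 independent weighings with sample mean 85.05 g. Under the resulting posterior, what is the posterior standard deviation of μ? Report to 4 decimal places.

For Normal data with known variance σ², a Normal(μ₀, σ₀²) prior on μ is conjugate. Posterior precision = 1/σ₀² + n/σ²; posterior mean is the precision-weighted average of μ₀ and x̄.
σ₀² = 38.93² = 1515.5449, σ² = 40.34² = 1627.3156; σ² + n·σ₀² = 1627.3156 + 6·1515.5449 = 10720.585.
Posterior precision = 1/σ₀² + n/σ² = 1/1515.5449 + 6/1627.3156 = (σ² + n·σ₀²)/(σ₀²σ²) = 10720.585/(1515.5449·1627.3156); posterior variance σₙ² = σ₀²σ²/(σ² + n·σ₀²) = 1515.5449·1627.3156/10720.585 = 230.049933.
Posterior SD = √σₙ² = √(1515.5449·1627.3156/10720.585) = 15.1674.

15.1674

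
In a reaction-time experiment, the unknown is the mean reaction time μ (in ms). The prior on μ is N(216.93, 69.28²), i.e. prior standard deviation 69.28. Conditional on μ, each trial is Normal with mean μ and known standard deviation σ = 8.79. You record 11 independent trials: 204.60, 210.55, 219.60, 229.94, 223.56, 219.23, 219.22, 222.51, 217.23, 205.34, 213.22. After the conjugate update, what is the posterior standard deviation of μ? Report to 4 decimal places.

2.6483

For Normal data with known variance σ², a Normal(μ₀, σ₀²) prior on μ is conjugate. Posterior precision = 1/σ₀² + n/σ²; posterior mean is the precision-weighted average of μ₀ and x̄.
σ₀² = 69.28² = 4799.7184, σ² = 8.79² = 77.2641; σ² + n·σ₀² = 77.2641 + 11·4799.7184 = 52874.1665.
Posterior precision = 1/σ₀² + n/σ² = 1/4799.7184 + 11/77.2641 = (σ² + n·σ₀²)/(σ₀²σ²) = 52874.1665/(4799.7184·77.2641); posterior variance σₙ² = σ₀²σ²/(σ² + n·σ₀²) = 4799.7184·77.2641/52874.1665 = 7.013745.
Posterior SD = √σₙ² = √(4799.7184·77.2641/52874.1665) = 2.6483.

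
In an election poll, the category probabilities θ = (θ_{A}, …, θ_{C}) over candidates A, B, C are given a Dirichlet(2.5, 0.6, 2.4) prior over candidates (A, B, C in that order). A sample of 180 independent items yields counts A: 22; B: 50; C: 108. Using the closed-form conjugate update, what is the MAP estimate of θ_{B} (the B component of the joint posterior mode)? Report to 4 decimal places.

The Dirichlet prior is conjugate to the Multinomial likelihood: each posterior αⱼ = prior αⱼ + observed count nⱼ.
Posterior concentration: (24.5, 50.6, 110.4), total = 185.5.
Joint mode component: (α_{B}−1)/(Σα−K) = 49.6/182.5 = 0.2718.

0.2718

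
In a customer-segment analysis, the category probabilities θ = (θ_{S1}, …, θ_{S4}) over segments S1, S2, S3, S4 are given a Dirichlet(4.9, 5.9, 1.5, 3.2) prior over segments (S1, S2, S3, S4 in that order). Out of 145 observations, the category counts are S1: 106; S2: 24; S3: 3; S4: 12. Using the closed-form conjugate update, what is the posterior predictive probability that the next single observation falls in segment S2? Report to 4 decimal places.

The Dirichlet prior is conjugate to the Multinomial likelihood: each posterior αⱼ = prior αⱼ + observed count nⱼ.
Posterior concentration: (110.9, 29.9, 4.5, 15.2), total = 160.5.
P(next = S2 | data) = α_{S2}/Σα = 0.1863.

0.1863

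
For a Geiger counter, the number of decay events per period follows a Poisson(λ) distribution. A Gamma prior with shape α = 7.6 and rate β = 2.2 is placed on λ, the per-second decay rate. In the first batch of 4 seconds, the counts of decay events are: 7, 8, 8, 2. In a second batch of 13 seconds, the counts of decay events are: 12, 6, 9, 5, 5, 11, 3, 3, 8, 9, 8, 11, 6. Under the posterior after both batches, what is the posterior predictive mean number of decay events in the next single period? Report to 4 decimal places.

With a Gamma(shape α, rate β) prior, the Poisson likelihood is conjugate: the posterior is Gamma(α + ΣXᵢ, β + n).
Batch 1: sum of counts S = 25 over n = 4 seconds.
After batch 1: Gamma(α+S, β+n) = Gamma(7.6+25, 2.2+4) = Gamma(32.6, 6.2).
Batch 2: sum of counts S = 96 over n = 13 seconds.
After batch 2: Gamma(α+S, β+n) = Gamma(32.6+96, 6.2+13) = Gamma(128.6, 19.2).
The predictive distribution for one future period is NegBinom with mean α/β = 6.6979.

6.6979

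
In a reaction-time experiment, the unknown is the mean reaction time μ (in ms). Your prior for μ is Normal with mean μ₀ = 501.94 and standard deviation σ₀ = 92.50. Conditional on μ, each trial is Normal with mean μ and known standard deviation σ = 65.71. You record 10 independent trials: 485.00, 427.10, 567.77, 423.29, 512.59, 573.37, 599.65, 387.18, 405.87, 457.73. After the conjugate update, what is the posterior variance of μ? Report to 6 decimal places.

411.037899

For Normal data with known variance σ², a Normal(μ₀, σ₀²) prior on μ is conjugate. Posterior precision = 1/σ₀² + n/σ²; posterior mean is the precision-weighted average of μ₀ and x̄.
σ₀² = 92.50² = 8556.25, σ² = 65.71² = 4317.8041; σ² + n·σ₀² = 4317.8041 + 10·8556.25 = 89880.3041.
Posterior precision = 1/σ₀² + n/σ² = 1/8556.25 + 10/4317.8041 = (σ² + n·σ₀²)/(σ₀²σ²) = 89880.3041/(8556.25·4317.8041); posterior variance σₙ² = σ₀²σ²/(σ² + n·σ₀²) = 8556.25·4317.8041/89880.3041 = 411.037899.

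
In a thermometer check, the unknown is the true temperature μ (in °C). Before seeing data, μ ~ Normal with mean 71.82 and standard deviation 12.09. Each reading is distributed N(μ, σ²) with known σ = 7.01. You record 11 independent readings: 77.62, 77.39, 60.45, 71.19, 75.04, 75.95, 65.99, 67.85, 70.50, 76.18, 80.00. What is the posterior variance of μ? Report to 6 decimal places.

For Normal data with known variance σ², a Normal(μ₀, σ₀²) prior on μ is conjugate. Posterior precision = 1/σ₀² + n/σ²; posterior mean is the precision-weighted average of μ₀ and x̄.
σ₀² = 12.09² = 146.1681, σ² = 7.01² = 49.1401; σ² + n·σ₀² = 49.1401 + 11·146.1681 = 1656.9892.
Posterior precision = 1/σ₀² + n/σ² = 1/146.1681 + 11/49.1401 = (σ² + n·σ₀²)/(σ₀²σ²) = 1656.9892/(146.1681·49.1401); posterior variance σₙ² = σ₀²σ²/(σ² + n·σ₀²) = 146.1681·49.1401/1656.9892 = 4.334799.

4.334799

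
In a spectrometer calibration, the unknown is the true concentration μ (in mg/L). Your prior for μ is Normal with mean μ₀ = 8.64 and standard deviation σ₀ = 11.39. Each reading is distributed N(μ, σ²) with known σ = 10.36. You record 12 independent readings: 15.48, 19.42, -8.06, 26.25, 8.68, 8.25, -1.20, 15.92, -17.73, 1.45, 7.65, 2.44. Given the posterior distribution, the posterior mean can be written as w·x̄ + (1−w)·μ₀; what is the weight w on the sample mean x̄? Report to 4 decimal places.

0.9355

For Normal data with known variance σ², a Normal(μ₀, σ₀²) prior on μ is conjugate. Posterior precision = 1/σ₀² + n/σ²; posterior mean is the precision-weighted average of μ₀ and x̄.
σ₀² = 11.39² = 129.7321, σ² = 10.36² = 107.3296. Prior precision 1/σ₀² = 1/129.7321; data precision n/σ² = 12/107.3296.
w = (n/σ²)/(1/σ₀² + n/σ²) = n·σ₀²/(σ² + n·σ₀²) = 12·129.7321/(107.3296 + 12·129.7321) = 1556.7852/1664.1148 = 0.9355.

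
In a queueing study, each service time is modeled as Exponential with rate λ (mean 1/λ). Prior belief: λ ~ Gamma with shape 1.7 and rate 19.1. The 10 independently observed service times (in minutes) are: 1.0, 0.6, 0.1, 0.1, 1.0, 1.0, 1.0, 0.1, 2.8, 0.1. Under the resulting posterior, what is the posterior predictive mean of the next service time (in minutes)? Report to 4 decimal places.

With a Gamma(shape α, rate β) prior on the exponential rate λ, the posterior after n observations with total T = Σxᵢ is Gamma(α+n, β+T).
Sum of observations T = 7.8 minutes; n = 10.
Posterior: Gamma(1.7+10, 19.1+7.8) = Gamma(11.7, 26.9).
The predictive distribution for the next observation is Lomax; its mean is β/(α−1) = 26.9/10.7 = 2.5140.

2.5140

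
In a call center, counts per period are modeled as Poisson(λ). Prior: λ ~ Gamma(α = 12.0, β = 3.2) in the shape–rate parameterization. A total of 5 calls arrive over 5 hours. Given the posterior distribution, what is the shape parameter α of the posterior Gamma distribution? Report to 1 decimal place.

With a Gamma(shape α, rate β) prior, the Poisson likelihood is conjugate: the posterior is Gamma(α + ΣXᵢ, β + n).
Posterior: Gamma(α+S, β+n) = Gamma(12.0+5, 3.2+5) = Gamma(17.0, 8.2).
Posterior α = 17.0.

17.0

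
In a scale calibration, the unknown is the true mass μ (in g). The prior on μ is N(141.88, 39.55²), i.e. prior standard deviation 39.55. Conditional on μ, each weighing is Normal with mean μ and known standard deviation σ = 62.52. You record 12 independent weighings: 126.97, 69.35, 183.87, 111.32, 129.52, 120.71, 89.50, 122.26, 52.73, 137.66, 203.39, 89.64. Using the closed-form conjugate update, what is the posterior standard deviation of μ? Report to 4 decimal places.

16.4192

For Normal data with known variance σ², a Normal(μ₀, σ₀²) prior on μ is conjugate. Posterior precision = 1/σ₀² + n/σ²; posterior mean is the precision-weighted average of μ₀ and x̄.
σ₀² = 39.55² = 1564.2025, σ² = 62.52² = 3908.7504; σ² + n·σ₀² = 3908.7504 + 12·1564.2025 = 22679.1804.
Posterior precision = 1/σ₀² + n/σ² = 1/1564.2025 + 12/3908.7504 = (σ² + n·σ₀²)/(σ₀²σ²) = 22679.1804/(1564.2025·3908.7504); posterior variance σₙ² = σ₀²σ²/(σ² + n·σ₀²) = 1564.2025·3908.7504/22679.1804 = 269.589863.
Posterior SD = √σₙ² = √(1564.2025·3908.7504/22679.1804) = 16.4192.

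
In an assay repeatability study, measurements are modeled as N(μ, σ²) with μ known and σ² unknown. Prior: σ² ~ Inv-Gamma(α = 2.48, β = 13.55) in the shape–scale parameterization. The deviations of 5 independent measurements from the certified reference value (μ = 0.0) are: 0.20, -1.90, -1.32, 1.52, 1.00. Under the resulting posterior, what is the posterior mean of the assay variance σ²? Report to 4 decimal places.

4.4978

With known mean μ and an Inverse-Gamma(α, β) prior on σ², the Normal likelihood is conjugate: posterior is Inv-Gamma(α + n/2, β + Σ(xᵢ−μ)²/2).
Σ(xᵢ−μ)² = (0.20)² + (-1.90)² + (-1.32)² + (1.52)² + (1.00)² = 8.7028.
Posterior: Inv-Gamma(2.48 + 5/2, 13.55 + 8.7028/2) = Inv-Gamma(4.98, 17.90140).
E[σ²|data] = β/(α−1) = 17.90140/3.98 = 4.4978.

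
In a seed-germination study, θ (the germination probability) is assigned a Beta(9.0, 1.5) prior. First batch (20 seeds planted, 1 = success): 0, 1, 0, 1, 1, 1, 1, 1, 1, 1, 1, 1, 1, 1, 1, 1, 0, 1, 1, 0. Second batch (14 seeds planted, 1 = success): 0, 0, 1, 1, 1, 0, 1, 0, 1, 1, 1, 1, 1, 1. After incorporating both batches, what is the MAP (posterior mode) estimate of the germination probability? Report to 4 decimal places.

0.8000

The Beta prior is conjugate to a Binomial/Bernoulli likelihood; the update adds successes to α and failures to β.
After batch 1: Beta(9.0+16, 1.5+4) = Beta(25.0, 5.5).
After batch 2: Beta(25.0+10, 5.5+4) = Beta(35.0, 9.5).
Mode of Beta(a,b) for a,b>1 is (a−1)/(a+b−2) = 34.0/42.5 = 0.8000.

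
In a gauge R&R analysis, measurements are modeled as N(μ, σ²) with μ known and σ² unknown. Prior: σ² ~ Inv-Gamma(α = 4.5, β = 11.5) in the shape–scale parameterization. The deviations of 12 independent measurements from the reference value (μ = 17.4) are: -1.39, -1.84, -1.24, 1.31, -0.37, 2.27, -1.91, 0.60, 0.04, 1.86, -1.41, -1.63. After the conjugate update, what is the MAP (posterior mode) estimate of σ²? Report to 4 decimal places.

2.1294

With known mean μ and an Inverse-Gamma(α, β) prior on σ², the Normal likelihood is conjugate: posterior is Inv-Gamma(α + n/2, β + Σ(xᵢ−μ)²/2).
Σ(xᵢ−μ)² = (-1.39)² + (-1.84)² + (-1.24)² + (1.31)² + (-0.37)² + (2.27)² + (-1.91)² + (0.60)² + (0.04)² + (1.86)² + (-1.41)² + (-1.63)² = 25.9755.
Posterior: Inv-Gamma(4.5 + 12/2, 11.5 + 25.9755/2) = Inv-Gamma(10.50, 24.48775).
Mode = β/(α+1) = 24.48775/11.50 = 2.1294.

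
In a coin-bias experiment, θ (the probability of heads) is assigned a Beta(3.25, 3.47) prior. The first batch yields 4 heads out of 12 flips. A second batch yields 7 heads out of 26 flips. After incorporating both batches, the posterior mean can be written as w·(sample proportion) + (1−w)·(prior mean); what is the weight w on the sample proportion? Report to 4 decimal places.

0.8497

The Beta prior is conjugate to a Binomial/Bernoulli likelihood; the update adds successes to α and failures to β.
Total number of flips: n = 12 + 26 = 38.
Posterior mean = (α₀+k)/(α₀+β₀+n) = [n/(α₀+β₀+n)]·(k/n) + [(α₀+β₀)/(α₀+β₀+n)]·α₀/(α₀+β₀), so only n and the prior enter the weight.
The weight on the data is w = n/(α₀+β₀+n) = 38/(3.25+3.47+38) = 38/44.72 = 0.8497.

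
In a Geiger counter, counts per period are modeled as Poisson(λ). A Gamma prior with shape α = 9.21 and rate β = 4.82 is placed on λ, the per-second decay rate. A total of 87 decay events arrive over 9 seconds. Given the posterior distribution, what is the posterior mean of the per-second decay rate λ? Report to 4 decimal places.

6.9616

With a Gamma(shape α, rate β) prior, the Poisson likelihood is conjugate: the posterior is Gamma(α + ΣXᵢ, β + n).
Posterior: Gamma(α+S, β+n) = Gamma(9.21+87, 4.82+9) = Gamma(96.21, 13.82).
Posterior mean = α/β = 96.21/13.82 = 6.9616.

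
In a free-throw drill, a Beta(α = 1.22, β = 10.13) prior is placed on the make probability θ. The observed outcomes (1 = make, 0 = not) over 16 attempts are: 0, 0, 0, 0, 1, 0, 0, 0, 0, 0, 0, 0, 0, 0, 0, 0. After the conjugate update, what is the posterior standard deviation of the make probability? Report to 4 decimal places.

The Beta prior is conjugate to a Binomial/Bernoulli likelihood; the update adds successes to α and failures to β.
Posterior: Beta(α+k, β+n−k) = Beta(1.22+1, 10.13+15) = Beta(2.22, 25.13).
Var = αβ/((α+β)²(α+β+1)) = 2.22·25.13/(27.35²·28.35) = 0.00263074; SD = √0.00263074 = 0.0513.

0.0513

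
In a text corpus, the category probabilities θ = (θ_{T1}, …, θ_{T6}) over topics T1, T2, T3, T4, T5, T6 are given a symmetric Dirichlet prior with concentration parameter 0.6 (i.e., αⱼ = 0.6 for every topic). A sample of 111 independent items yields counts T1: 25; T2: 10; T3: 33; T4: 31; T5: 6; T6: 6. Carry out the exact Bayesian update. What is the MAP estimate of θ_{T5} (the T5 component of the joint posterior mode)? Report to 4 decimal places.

The Dirichlet prior is conjugate to the Multinomial likelihood: each posterior αⱼ = prior αⱼ + observed count nⱼ.
Posterior concentration: (25.6, 10.6, 33.6, 31.6, 6.6, 6.6), total = 114.6.
Joint mode component: (α_{T5}−1)/(Σα−K) = 5.6/108.6 = 0.0516.

0.0516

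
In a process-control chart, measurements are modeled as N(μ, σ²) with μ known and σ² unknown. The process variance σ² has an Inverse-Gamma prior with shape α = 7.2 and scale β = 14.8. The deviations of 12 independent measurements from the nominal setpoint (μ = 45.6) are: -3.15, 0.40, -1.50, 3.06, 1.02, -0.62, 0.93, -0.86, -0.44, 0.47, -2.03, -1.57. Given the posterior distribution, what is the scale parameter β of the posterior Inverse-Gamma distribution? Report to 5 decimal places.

30.66285

With known mean μ and an Inverse-Gamma(α, β) prior on σ², the Normal likelihood is conjugate: posterior is Inv-Gamma(α + n/2, β + Σ(xᵢ−μ)²/2).
Σ(xᵢ−μ)² = (-3.15)² + (0.40)² + (-1.50)² + (3.06)² + (1.02)² + (-0.62)² + (0.93)² + (-0.86)² + (-0.44)² + (0.47)² + (-2.03)² + (-1.57)² = 31.7257.
Posterior: Inv-Gamma(7.2 + 12/2, 14.8 + 31.7257/2) = Inv-Gamma(13.20, 30.66285).
Posterior β = 30.66285.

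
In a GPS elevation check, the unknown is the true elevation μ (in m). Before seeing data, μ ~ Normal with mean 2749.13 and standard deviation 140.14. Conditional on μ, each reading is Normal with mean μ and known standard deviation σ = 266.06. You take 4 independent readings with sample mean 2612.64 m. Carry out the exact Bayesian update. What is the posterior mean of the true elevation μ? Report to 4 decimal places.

2677.3349

For Normal data with known variance σ², a Normal(μ₀, σ₀²) prior on μ is conjugate. Posterior precision = 1/σ₀² + n/σ²; posterior mean is the precision-weighted average of μ₀ and x̄.
n·x̄ = 4·2612.64 = 10450.56.
σ₀² = 140.14² = 19639.2196, σ² = 266.06² = 70787.9236; σ² + n·σ₀² = 70787.9236 + 4·19639.2196 = 149344.802.
Posterior mean = (μ₀/σ₀² + n·x̄/σ²)/(1/σ₀² + n/σ²) = (σ²·μ₀ + σ₀²·n·x̄)/(σ² + n·σ₀²) = (70787.9236·2749.13 + 19639.2196·10450.56)/149344.802 = 399846047.189444/149344.802 = 2677.3349.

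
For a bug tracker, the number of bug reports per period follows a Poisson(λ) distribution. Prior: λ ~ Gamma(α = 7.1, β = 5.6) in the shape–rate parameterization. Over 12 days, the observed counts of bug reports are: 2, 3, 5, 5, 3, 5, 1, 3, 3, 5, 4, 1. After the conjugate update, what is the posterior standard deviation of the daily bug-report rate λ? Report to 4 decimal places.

With a Gamma(shape α, rate β) prior, the Poisson likelihood is conjugate: the posterior is Gamma(α + ΣXᵢ, β + n).
Sum of counts S = 40 over n = 12 days.
Posterior: Gamma(α+S, β+n) = Gamma(7.1+40, 5.6+12) = Gamma(47.1, 17.6).
SD = √α/β = √47.1/17.6 = 0.3899.

0.3899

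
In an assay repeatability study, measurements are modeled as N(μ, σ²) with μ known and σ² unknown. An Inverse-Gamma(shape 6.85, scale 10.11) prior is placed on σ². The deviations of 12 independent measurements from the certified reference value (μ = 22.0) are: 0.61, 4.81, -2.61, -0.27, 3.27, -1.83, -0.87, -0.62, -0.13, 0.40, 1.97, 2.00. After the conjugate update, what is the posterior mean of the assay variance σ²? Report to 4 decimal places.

With known mean μ and an Inverse-Gamma(α, β) prior on σ², the Normal likelihood is conjugate: posterior is Inv-Gamma(α + n/2, β + Σ(xᵢ−μ)²/2).
Σ(xᵢ−μ)² = (0.61)² + (4.81)² + (-2.61)² + (-0.27)² + (3.27)² + (-1.83)² + (-0.87)² + (-0.62)² + (-0.13)² + (0.40)² + (1.97)² + (2.00)² = 53.6341.
Posterior: Inv-Gamma(6.85 + 12/2, 10.11 + 53.6341/2) = Inv-Gamma(12.85, 36.92705).
E[σ²|data] = β/(α−1) = 36.92705/11.85 = 3.1162.

3.1162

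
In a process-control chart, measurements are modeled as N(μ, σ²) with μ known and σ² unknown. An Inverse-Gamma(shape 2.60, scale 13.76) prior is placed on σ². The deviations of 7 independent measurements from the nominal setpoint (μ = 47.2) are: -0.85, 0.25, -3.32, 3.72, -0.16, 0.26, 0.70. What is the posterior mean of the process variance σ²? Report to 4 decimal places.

5.2695

With known mean μ and an Inverse-Gamma(α, β) prior on σ², the Normal likelihood is conjugate: posterior is Inv-Gamma(α + n/2, β + Σ(xᵢ−μ)²/2).
Σ(xᵢ−μ)² = (-0.85)² + (0.25)² + (-3.32)² + (3.72)² + (-0.16)² + (0.26)² + (0.70)² = 26.2290.
Posterior: Inv-Gamma(2.60 + 7/2, 13.76 + 26.2290/2) = Inv-Gamma(6.10, 26.87450).
E[σ²|data] = β/(α−1) = 26.87450/5.10 = 5.2695.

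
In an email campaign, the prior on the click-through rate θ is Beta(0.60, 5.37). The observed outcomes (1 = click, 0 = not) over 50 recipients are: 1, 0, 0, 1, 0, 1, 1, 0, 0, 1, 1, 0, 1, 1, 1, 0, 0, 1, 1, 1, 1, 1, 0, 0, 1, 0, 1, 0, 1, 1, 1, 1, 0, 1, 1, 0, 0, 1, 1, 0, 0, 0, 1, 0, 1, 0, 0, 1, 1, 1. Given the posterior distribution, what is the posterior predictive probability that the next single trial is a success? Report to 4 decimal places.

0.5289

The Beta prior is conjugate to a Binomial/Bernoulli likelihood; the update adds successes to α and failures to β.
Posterior: Beta(α+k, β+n−k) = Beta(0.60+29, 5.37+21) = Beta(29.60, 26.37).
For a single future Bernoulli trial, P(success | data) = α/(α+β) = 0.5289.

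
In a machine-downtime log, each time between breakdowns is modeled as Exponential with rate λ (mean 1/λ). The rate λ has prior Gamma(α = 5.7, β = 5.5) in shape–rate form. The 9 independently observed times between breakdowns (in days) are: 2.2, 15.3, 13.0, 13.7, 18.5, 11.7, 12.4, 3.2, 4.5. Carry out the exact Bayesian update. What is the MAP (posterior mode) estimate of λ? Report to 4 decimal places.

0.1370

With a Gamma(shape α, rate β) prior on the exponential rate λ, the posterior after n observations with total T = Σxᵢ is Gamma(α+n, β+T).
Sum of observations T = 94.5 days; n = 9.
Posterior: Gamma(5.7+9, 5.5+94.5) = Gamma(14.7, 100.0).
Mode = (α−1)/β = 0.1370.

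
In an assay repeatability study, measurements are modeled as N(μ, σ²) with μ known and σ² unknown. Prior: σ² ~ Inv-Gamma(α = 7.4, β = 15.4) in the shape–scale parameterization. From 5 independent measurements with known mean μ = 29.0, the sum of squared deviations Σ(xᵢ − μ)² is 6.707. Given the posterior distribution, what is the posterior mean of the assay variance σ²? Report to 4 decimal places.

With known mean μ and an Inverse-Gamma(α, β) prior on σ², the Normal likelihood is conjugate: posterior is Inv-Gamma(α + n/2, β + Σ(xᵢ−μ)²/2).
Posterior: Inv-Gamma(7.4 + 5/2, 15.4 + 6.707/2) = Inv-Gamma(9.90, 18.7535).
E[σ²|data] = β/(α−1) = 18.7535/8.90 = 2.1071.

2.1071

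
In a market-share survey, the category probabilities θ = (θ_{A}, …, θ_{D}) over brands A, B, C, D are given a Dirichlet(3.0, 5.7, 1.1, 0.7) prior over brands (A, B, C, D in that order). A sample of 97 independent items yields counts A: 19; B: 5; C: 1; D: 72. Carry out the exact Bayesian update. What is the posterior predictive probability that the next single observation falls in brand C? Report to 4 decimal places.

The Dirichlet prior is conjugate to the Multinomial likelihood: each posterior αⱼ = prior αⱼ + observed count nⱼ.
Posterior concentration: (22.0, 10.7, 2.1, 72.7), total = 107.5.
P(next = C | data) = α_{C}/Σα = 0.0195.

0.0195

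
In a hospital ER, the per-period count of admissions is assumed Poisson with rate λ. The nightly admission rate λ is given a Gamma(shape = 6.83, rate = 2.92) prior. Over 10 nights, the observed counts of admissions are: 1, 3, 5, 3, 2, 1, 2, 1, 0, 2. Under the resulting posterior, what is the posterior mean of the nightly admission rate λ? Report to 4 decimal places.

2.0766

With a Gamma(shape α, rate β) prior, the Poisson likelihood is conjugate: the posterior is Gamma(α + ΣXᵢ, β + n).
Sum of counts S = 20 over n = 10 nights.
Posterior: Gamma(α+S, β+n) = Gamma(6.83+20, 2.92+10) = Gamma(26.83, 12.92).
Posterior mean = α/β = 26.83/12.92 = 2.0766.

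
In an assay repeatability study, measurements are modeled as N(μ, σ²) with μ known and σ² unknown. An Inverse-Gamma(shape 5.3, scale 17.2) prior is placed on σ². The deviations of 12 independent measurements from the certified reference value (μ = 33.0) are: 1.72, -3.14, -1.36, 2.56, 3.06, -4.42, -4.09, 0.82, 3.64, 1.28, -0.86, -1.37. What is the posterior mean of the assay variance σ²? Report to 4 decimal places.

With known mean μ and an Inverse-Gamma(α, β) prior on σ², the Normal likelihood is conjugate: posterior is Inv-Gamma(α + n/2, β + Σ(xᵢ−μ)²/2).
Σ(xᵢ−μ)² = (1.72)² + (-3.14)² + (-1.36)² + (2.56)² + (3.06)² + (-4.42)² + (-4.09)² + (0.82)² + (3.64)² + (1.28)² + (-0.86)² + (-1.37)² = 85.0262.
Posterior: Inv-Gamma(5.3 + 12/2, 17.2 + 85.0262/2) = Inv-Gamma(11.30, 59.71310).
E[σ²|data] = β/(α−1) = 59.71310/10.30 = 5.7974.

5.7974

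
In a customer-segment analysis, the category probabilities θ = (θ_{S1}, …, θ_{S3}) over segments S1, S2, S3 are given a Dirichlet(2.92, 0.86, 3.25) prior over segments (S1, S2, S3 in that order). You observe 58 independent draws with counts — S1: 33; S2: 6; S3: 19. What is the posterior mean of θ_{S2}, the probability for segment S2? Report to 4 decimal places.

The Dirichlet prior is conjugate to the Multinomial likelihood: each posterior αⱼ = prior αⱼ + observed count nⱼ.
Posterior concentration: (35.92, 6.86, 22.25), total = 65.03.
E[θ_{S2}|data] = α_{S2}/Σα = 6.86/65.03 = 0.1055.

0.1055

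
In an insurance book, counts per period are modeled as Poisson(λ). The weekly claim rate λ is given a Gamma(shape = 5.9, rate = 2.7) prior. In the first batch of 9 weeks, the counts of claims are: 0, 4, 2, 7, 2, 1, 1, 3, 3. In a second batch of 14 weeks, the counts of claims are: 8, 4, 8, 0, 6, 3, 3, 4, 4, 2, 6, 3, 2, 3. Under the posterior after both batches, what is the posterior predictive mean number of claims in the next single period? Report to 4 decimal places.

3.3035

With a Gamma(shape α, rate β) prior, the Poisson likelihood is conjugate: the posterior is Gamma(α + ΣXᵢ, β + n).
Batch 1: sum of counts S = 23 over n = 9 weeks.
After batch 1: Gamma(α+S, β+n) = Gamma(5.9+23, 2.7+9) = Gamma(28.9, 11.7).
Batch 2: sum of counts S = 56 over n = 14 weeks.
After batch 2: Gamma(α+S, β+n) = Gamma(28.9+56, 11.7+14) = Gamma(84.9, 25.7).
The predictive distribution for one future period is NegBinom with mean α/β = 3.3035.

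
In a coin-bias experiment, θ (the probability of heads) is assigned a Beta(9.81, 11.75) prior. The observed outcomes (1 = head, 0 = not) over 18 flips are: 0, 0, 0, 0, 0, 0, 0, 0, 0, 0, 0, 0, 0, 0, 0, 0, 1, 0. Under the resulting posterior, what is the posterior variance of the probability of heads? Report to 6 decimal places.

The Beta prior is conjugate to a Binomial/Bernoulli likelihood; the update adds successes to α and failures to β.
Posterior: Beta(α+k, β+n−k) = Beta(9.81+1, 11.75+17) = Beta(10.81, 28.75).
Var = αβ/((α+β)²(α+β+1)) = 10.81·28.75/(39.56²·40.56) = 0.004896.

0.004896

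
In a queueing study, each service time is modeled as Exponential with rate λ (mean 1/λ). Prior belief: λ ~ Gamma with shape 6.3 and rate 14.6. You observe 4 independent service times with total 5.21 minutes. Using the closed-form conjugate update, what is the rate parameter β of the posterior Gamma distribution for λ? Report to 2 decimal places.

19.81

With a Gamma(shape α, rate β) prior on the exponential rate λ, the posterior after n observations with total T = Σxᵢ is Gamma(α+n, β+T).
Posterior: Gamma(6.3+4, 14.6+5.21) = Gamma(10.3, 19.81).
Posterior β = 19.81.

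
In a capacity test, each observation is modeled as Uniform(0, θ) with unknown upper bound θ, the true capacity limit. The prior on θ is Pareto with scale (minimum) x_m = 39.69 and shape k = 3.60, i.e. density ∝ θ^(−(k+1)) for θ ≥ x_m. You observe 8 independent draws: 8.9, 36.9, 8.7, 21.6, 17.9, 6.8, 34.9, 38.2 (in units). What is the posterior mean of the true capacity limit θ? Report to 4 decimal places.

A Pareto(scale x_m, shape k) prior on the upper bound θ of Uniform(0, θ) is conjugate: posterior is Pareto(max(x_m, max xᵢ), k + n).
Sample maximum = 38.2; prior scale x_m = 39.69 → posterior scale = max = 39.69.
Posterior shape = 3.60 + 8 = 11.60.
E[θ|data] = k·x_m/(k−1) = 11.60·39.69/10.60 = 43.4343.

43.4343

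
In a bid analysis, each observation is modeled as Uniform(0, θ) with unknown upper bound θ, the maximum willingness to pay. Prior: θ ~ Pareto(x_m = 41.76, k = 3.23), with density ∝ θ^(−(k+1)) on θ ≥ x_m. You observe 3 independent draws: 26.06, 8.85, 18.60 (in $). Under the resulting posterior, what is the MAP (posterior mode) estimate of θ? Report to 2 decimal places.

41.76

A Pareto(scale x_m, shape k) prior on the upper bound θ of Uniform(0, θ) is conjugate: posterior is Pareto(max(x_m, max xᵢ), k + n).
Sample maximum = 26.06; prior scale x_m = 41.76 → posterior scale = max = 41.76.
Posterior shape = 3.23 + 3 = 6.23.
The Pareto density is decreasing on [x_m, ∞), so the mode is x_m = 41.76.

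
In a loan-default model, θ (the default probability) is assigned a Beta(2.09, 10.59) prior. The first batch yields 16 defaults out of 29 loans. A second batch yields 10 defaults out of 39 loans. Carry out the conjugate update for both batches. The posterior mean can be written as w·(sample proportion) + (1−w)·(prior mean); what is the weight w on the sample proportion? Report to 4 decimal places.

0.8428

The Beta prior is conjugate to a Binomial/Bernoulli likelihood; the update adds successes to α and failures to β.
Total number of loans: n = 29 + 39 = 68.
Posterior mean = (α₀+k)/(α₀+β₀+n) = [n/(α₀+β₀+n)]·(k/n) + [(α₀+β₀)/(α₀+β₀+n)]·α₀/(α₀+β₀), so only n and the prior enter the weight.
The weight on the data is w = n/(α₀+β₀+n) = 68/(2.09+10.59+68) = 68/80.68 = 0.8428.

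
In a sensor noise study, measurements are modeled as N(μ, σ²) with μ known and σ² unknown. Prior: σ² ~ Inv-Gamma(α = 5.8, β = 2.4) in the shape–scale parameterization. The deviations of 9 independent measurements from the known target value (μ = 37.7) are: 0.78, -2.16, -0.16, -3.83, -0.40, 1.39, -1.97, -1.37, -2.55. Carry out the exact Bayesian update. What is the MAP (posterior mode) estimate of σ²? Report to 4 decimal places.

1.7310

With known mean μ and an Inverse-Gamma(α, β) prior on σ², the Normal likelihood is conjugate: posterior is Inv-Gamma(α + n/2, β + Σ(xᵢ−μ)²/2).
Σ(xᵢ−μ)² = (0.78)² + (-2.16)² + (-0.16)² + (-3.83)² + (-0.40)² + (1.39)² + (-1.97)² + (-1.37)² + (-2.55)² = 34.3209.
Posterior: Inv-Gamma(5.8 + 9/2, 2.4 + 34.3209/2) = Inv-Gamma(10.30, 19.56045).
Mode = β/(α+1) = 19.56045/11.30 = 1.7310.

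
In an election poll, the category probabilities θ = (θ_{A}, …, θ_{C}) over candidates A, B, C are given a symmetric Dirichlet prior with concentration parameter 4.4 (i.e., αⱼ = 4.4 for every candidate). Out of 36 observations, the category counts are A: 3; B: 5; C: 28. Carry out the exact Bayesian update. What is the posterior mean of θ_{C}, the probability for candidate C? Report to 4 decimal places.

0.6585

The Dirichlet prior is conjugate to the Multinomial likelihood: each posterior αⱼ = prior αⱼ + observed count nⱼ.
Posterior concentration: (7.4, 9.4, 32.4), total = 49.2.
E[θ_{C}|data] = α_{C}/Σα = 32.4/49.2 = 0.6585.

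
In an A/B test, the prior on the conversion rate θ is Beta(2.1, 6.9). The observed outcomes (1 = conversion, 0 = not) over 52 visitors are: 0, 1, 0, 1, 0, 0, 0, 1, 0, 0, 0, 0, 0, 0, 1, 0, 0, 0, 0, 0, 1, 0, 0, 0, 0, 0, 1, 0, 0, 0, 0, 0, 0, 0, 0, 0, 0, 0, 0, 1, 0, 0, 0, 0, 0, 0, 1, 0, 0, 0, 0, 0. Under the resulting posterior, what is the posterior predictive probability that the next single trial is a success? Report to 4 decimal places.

0.1656

The Beta prior is conjugate to a Binomial/Bernoulli likelihood; the update adds successes to α and failures to β.
Posterior: Beta(α+k, β+n−k) = Beta(2.1+8, 6.9+44) = Beta(10.1, 50.9).
For a single future Bernoulli trial, P(success | data) = α/(α+β) = 0.1656.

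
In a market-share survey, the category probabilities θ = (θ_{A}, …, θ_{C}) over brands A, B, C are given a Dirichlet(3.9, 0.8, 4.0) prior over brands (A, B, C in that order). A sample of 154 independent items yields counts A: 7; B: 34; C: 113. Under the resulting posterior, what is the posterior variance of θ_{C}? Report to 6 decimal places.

0.001234

The Dirichlet prior is conjugate to the Multinomial likelihood: each posterior αⱼ = prior αⱼ + observed count nⱼ.
Posterior concentration: (10.9, 34.8, 117.0), total = 162.7.
Var[θ_j] = α_j(Σα−α_j)/((Σα)²(Σα+1)) = 117.0·45.7/(162.7²·163.7) = 0.001234.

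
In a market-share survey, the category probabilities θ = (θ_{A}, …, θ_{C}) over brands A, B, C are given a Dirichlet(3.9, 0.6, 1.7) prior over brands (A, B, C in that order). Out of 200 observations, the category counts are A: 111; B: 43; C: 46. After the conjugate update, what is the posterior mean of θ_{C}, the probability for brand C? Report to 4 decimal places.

The Dirichlet prior is conjugate to the Multinomial likelihood: each posterior αⱼ = prior αⱼ + observed count nⱼ.
Posterior concentration: (114.9, 43.6, 47.7), total = 206.2.
E[θ_{C}|data] = α_{C}/Σα = 47.7/206.2 = 0.2313.

0.2313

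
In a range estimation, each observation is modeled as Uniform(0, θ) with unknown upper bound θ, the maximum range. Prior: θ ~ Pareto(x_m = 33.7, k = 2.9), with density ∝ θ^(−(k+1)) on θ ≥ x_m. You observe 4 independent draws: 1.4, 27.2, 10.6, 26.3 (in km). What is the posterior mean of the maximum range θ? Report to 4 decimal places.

39.4119

A Pareto(scale x_m, shape k) prior on the upper bound θ of Uniform(0, θ) is conjugate: posterior is Pareto(max(x_m, max xᵢ), k + n).
Sample maximum = 27.2; prior scale x_m = 33.7 → posterior scale = max = 33.7.
Posterior shape = 2.9 + 4 = 6.9.
E[θ|data] = k·x_m/(k−1) = 6.9·33.7/5.9 = 39.4119.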